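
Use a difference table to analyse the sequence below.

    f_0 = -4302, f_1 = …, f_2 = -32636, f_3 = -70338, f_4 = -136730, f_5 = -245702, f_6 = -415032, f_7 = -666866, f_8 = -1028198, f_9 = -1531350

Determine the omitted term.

-13142

Using the last 8 terms:
Δ: -37702  -66392  -108972  -169330  -251834  -361332  -503152
Δ²: -28690  -42580  -60358  -82504  -109498  -141820
Δ³: -13890  -17778  -22146  -26994  -32322
Δ⁴: -3888  -4368  -4848  -5328
Δ⁵: -480  -480  -480
Constant fifth difference = -480.
Extend backward: -3888 + 480 = -3408;  -13890 + 3408 = -10482;  -28690 + 10482 = -18208;  -37702 + 18208 = -19494;  -32636 + 19494 = -13142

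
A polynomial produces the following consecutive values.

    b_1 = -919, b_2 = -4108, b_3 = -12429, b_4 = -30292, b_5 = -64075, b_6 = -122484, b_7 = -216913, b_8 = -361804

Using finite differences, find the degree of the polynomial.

5

Δ: -3189, -8321, -17863, -33783, -58409, -94429, -144891
Δ²: -5132, -9542, -15920, -24626, -36020, -50462
Δ³: -4410, -6378, -8706, -11394, -14442
Δ⁴: -1968, -2328, -2688, -3048
Δ⁵: -360, -360, -360
The fifth differences are constant, so the polynomial has degree 5.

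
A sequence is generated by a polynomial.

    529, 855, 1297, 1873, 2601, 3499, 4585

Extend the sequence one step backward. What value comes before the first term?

301

326  442  576  728  898  1086
116  134  152  170  188
18  18  18  18
The third differences are constant at 18.
Work back: 116 − 18 = 98;  326 − 98 = 228;  529 − 228 = 301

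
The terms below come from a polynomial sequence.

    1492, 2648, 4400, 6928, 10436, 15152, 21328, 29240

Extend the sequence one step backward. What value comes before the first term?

776

1156, 1752, 2528, 3508, 4716, 6176, 7912
596, 776, 980, 1208, 1460, 1736
180, 204, 228, 252, 276
24, 24, 24, 24
The fourth differences are constant at 24.
Work back: 180 − 24 = 156;  596 − 156 = 440;  1156 − 440 = 716;  1492 − 716 = 776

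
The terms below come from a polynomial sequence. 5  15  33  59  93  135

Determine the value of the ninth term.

309

Δ: 10, 18, 26, 34, 42
Δ²: 8, 8, 8, 8
Second differences constant at 8.
42 + 8 = 50;  135 + 50 = 185
50 + 8 = 58;  185 + 58 = 243
58 + 8 = 66;  243 + 66 = 309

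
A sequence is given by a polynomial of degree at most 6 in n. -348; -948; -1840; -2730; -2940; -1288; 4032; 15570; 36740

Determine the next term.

71940

D1: -600, -892, -890, -210, 1652, 5320, 11538, 21170
D2: -292, 2, 680, 1862, 3668, 6218, 9632
D3: 294, 678, 1182, 1806, 2550, 3414
D4: 384, 504, 624, 744, 864
D5: 120, 120, 120, 120
Constant fifth difference = 120, so extend:
864 + 120 = 984;  3414 + 984 = 4398;  9632 + 4398 = 14030;  21170 + 14030 = 35200;  36740 + 35200 = 71940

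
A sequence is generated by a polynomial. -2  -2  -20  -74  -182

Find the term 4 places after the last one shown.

-1514

Δ: 0, -18, -54, -108
Δ²: -18, -36, -54
Δ³: -18, -18
Third differences constant at -18.
-54 − 18 = -72;  -108 − 72 = -180;  -182 − 180 = -362
-72 − 18 = -90;  -180 − 90 = -270;  -362 − 270 = -632
-90 − 18 = -108;  -270 − 108 = -378;  -632 − 378 = -1010
-108 − 18 = -126;  -378 − 126 = -504;  -1010 − 504 = -1514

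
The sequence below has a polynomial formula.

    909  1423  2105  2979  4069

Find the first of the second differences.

First differences: 514, 682, 874, 1090
Second differences: 168, 192, 216
Third differences: 24, 24

168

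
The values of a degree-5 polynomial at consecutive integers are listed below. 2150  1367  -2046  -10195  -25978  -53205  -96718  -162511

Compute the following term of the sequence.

Δ: -783 , -3413 , -8149 , -15783 , -27227 , -43513 , -65793
Δ²: -2630 , -4736 , -7634 , -11444 , -16286 , -22280
Δ³: -2106 , -2898 , -3810 , -4842 , -5994
Δ⁴: -792 , -912 , -1032 , -1152
Δ⁵: -120 , -120 , -120
The fifth differences are constant (-120).
-1152 − 120 = -1272;  -5994 − 1272 = -7266;  -22280 − 7266 = -29546;  -65793 − 29546 = -95339;  -162511 − 95339 = -257850

-257850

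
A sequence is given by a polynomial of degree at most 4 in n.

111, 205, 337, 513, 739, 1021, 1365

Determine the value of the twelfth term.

4225

94, 132, 176, 226, 282, 344
38, 44, 50, 56, 62
6, 6, 6, 6
Constant third difference = 6, so extend:
62 + 6 = 68;  344 + 68 = 412;  1365 + 412 = 1777
68 + 6 = 74;  412 + 74 = 486;  1777 + 486 = 2263
74 + 6 = 80;  486 + 80 = 566;  2263 + 566 = 2829
80 + 6 = 86;  566 + 86 = 652;  2829 + 652 = 3481
86 + 6 = 92;  652 + 92 = 744;  3481 + 744 = 4225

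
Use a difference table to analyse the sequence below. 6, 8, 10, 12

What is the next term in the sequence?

Δ: 2 , 2 , 2
First differences constant at 2.
12 + 2 = 14

14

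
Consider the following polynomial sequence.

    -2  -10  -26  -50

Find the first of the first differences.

-8

First differences: -8, -16, -24
Second differences: -8, -8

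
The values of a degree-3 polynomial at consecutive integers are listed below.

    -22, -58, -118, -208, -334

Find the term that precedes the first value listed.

-4

-36, -60, -90, -126
-24, -30, -36
-6, -6
The third differences are constant at -6.
Work back: -24 + 6 = -18;  -36 + 18 = -18;  -22 + 18 = -4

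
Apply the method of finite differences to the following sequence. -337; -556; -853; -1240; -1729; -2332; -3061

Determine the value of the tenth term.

-6124

First differences: -219 , -297 , -387 , -489 , -603 , -729
Second differences: -78 , -90 , -102 , -114 , -126
Third differences: -12 , -12 , -12 , -12
The third differences are constant (-12).
-126 − 12 = -138;  -729 − 138 = -867;  -3061 − 867 = -3928
-138 − 12 = -150;  -867 − 150 = -1017;  -3928 − 1017 = -4945
-150 − 12 = -162;  -1017 − 162 = -1179;  -4945 − 1179 = -6124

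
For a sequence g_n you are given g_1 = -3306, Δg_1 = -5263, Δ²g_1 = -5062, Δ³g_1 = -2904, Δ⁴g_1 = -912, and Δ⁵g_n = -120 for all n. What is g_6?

-113961

Build the table forward from the leading diagonal:
Fifth differences: -120  -120  -120  -120  -120  -120
Fourth differences: -912  -1032  -1152  -1272  -1392  -1512
Third differences: -2904  -3816  -4848  -6000  -7272  -8664
Second differences: -5062  -7966  -11782  -16630  -22630  -29902
First differences: -5263  -10325  -18291  -30073  -46703  -69333
g: -3306  -8569  -18894  -37185  -67258  -113961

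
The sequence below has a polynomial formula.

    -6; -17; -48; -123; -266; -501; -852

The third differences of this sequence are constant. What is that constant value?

First differences: -11, -31, -75, -143, -235, -351
Second differences: -20, -44, -68, -92, -116
Third differences: -24, -24, -24, -24

-24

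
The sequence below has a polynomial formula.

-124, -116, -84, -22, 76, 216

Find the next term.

404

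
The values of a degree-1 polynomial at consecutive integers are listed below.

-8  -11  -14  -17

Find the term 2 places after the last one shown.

-23

-3, -3, -3
The first differences are constant (-3).
-17 − 3 = -20
-20 − 3 = -23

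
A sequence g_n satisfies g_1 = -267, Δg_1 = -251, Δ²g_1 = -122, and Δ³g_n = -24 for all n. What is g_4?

Build the table forward from the leading diagonal:
Δ³: -24  -24  -24  -24
Δ²: -122  -146  -170  -194
Δ: -251  -373  -519  -689
g: -267  -518  -891  -1410

-1410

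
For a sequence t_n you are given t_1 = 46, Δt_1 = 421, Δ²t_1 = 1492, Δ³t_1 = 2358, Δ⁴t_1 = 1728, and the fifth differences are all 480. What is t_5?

Build the table forward from the leading diagonal:
Δ⁵: 480, 480, 480, 480, 480
Δ⁴: 1728, 2208, 2688, 3168, 3648
Δ³: 2358, 4086, 6294, 8982, 12150
Δ²: 1492, 3850, 7936, 14230, 23212
Δ: 421, 1913, 5763, 13699, 27929
t: 46, 467, 2380, 8143, 21842

21842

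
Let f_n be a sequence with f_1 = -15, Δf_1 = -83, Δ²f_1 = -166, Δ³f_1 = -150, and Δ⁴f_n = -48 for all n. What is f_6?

Build the table forward from the leading diagonal:
Δ⁴: -48  -48  -48  -48  -48  -48
Δ³: -150  -198  -246  -294  -342  -390
Δ²: -166  -316  -514  -760  -1054  -1396
Δ: -83  -249  -565  -1079  -1839  -2893
f: -15  -98  -347  -912  -1991  -3830

-3830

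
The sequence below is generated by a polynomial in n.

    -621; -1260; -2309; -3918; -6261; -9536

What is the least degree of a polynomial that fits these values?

4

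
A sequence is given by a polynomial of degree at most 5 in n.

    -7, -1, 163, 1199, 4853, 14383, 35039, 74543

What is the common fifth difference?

480

Δ: 6, 164, 1036, 3654, 9530, 20656, 39504
Δ²: 158, 872, 2618, 5876, 11126, 18848
Δ³: 714, 1746, 3258, 5250, 7722
Δ⁴: 1032, 1512, 1992, 2472
Δ⁵: 480, 480, 480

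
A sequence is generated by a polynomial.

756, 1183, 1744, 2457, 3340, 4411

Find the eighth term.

Δ: 427, 561, 713, 883, 1071
Δ²: 134, 152, 170, 188
Δ³: 18, 18, 18
Constant third difference = 18, so extend:
188 + 18 = 206;  1071 + 206 = 1277;  4411 + 1277 = 5688
206 + 18 = 224;  1277 + 224 = 1501;  5688 + 1501 = 7189

7189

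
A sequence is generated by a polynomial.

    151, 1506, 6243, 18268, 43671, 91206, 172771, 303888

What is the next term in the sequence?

1355, 4737, 12025, 25403, 47535, 81565, 131117
3382, 7288, 13378, 22132, 34030, 49552
3906, 6090, 8754, 11898, 15522
2184, 2664, 3144, 3624
480, 480, 480
Constant fifth difference = 480, so extend:
3624 + 480 = 4104;  15522 + 4104 = 19626;  49552 + 19626 = 69178;  131117 + 69178 = 200295;  303888 + 200295 = 504183

504183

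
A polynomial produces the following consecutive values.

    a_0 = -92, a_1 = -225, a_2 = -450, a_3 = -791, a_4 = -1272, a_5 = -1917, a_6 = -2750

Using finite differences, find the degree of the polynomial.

First differences: -133, -225, -341, -481, -645, -833
Second differences: -92, -116, -140, -164, -188
Third differences: -24, -24, -24, -24
The third differences are constant, so the polynomial has degree 3.

3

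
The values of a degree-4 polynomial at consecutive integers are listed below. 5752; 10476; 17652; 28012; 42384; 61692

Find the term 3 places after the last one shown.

159912

First differences: 4724, 7176, 10360, 14372, 19308
Second differences: 2452, 3184, 4012, 4936
Third differences: 732, 828, 924
Fourth differences: 96, 96
Fourth differences constant at 96.
924 + 96 = 1020;  4936 + 1020 = 5956;  19308 + 5956 = 25264;  61692 + 25264 = 86956
1020 + 96 = 1116;  5956 + 1116 = 7072;  25264 + 7072 = 32336;  86956 + 32336 = 119292
1116 + 96 = 1212;  7072 + 1212 = 8284;  32336 + 8284 = 40620;  119292 + 40620 = 159912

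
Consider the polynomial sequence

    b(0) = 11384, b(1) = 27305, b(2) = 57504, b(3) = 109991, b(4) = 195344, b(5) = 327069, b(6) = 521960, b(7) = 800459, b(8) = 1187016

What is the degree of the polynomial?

5

15921, 30199, 52487, 85353, 131725, 194891, 278499, 386557
14278, 22288, 32866, 46372, 63166, 83608, 108058
8010, 10578, 13506, 16794, 20442, 24450
2568, 2928, 3288, 3648, 4008
360, 360, 360, 360
The fifth differences are constant, so the polynomial has degree 5.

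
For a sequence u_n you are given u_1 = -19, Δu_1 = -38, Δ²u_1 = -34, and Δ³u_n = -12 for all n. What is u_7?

-997

Build the table forward from the leading diagonal:
Δ³: -12, -12, -12, -12, -12, -12, -12
Δ²: -34, -46, -58, -70, -82, -94, -106
Δ: -38, -72, -118, -176, -246, -328, -422
u: -19, -57, -129, -247, -423, -669, -997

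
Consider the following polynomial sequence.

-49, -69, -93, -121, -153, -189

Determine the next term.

First differences: -20  -24  -28  -32  -36
Second differences: -4  -4  -4  -4
The second differences are constant (-4).
-36 − 4 = -40;  -189 − 40 = -229

-229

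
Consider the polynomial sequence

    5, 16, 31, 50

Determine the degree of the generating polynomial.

First differences: 11, 15, 19
Second differences: 4, 4
The second differences are constant, so the polynomial has degree 2.

2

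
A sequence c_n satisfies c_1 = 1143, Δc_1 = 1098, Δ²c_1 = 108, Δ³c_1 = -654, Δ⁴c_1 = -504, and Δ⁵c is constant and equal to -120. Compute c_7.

-12009

Build the table forward from the leading diagonal:
Δ⁵: -120, -120, -120, -120, -120, -120, -120
Δ⁴: -504, -624, -744, -864, -984, -1104, -1224
Δ³: -654, -1158, -1782, -2526, -3390, -4374, -5478
Δ²: 108, -546, -1704, -3486, -6012, -9402, -13776
Δ: 1098, 1206, 660, -1044, -4530, -10542, -19944
c: 1143, 2241, 3447, 4107, 3063, -1467, -12009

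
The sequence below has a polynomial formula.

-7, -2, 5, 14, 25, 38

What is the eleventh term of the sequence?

133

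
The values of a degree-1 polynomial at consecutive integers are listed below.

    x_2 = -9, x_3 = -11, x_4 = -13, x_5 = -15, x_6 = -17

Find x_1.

-2, -2, -2, -2
The first differences are constant at -2.
Work back: -9 + 2 = -7

-7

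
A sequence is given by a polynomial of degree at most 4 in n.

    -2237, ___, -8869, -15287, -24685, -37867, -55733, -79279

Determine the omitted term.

-4723

Using the last 6 terms:
D1: -6418  -9398  -13182  -17866  -23546
D2: -2980  -3784  -4684  -5680
D3: -804  -900  -996
D4: -96  -96
Constant fourth difference = -96.
Extend backward: -804 + 96 = -708;  -2980 + 708 = -2272;  -6418 + 2272 = -4146;  -8869 + 4146 = -4723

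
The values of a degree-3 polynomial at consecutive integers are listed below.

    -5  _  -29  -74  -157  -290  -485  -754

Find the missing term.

-10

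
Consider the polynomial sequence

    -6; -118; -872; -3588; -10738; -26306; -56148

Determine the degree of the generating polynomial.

5

Δ: -112, -754, -2716, -7150, -15568, -29842
Δ²: -642, -1962, -4434, -8418, -14274
Δ³: -1320, -2472, -3984, -5856
Δ⁴: -1152, -1512, -1872
Δ⁵: -360, -360
The fifth differences are constant, so the polynomial has degree 5.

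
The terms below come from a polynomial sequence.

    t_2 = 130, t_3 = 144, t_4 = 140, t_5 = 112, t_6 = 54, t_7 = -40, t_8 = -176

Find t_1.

104

14  -4  -28  -58  -94  -136
-18  -24  -30  -36  -42
-6  -6  -6  -6
The third differences are constant at -6.
Work back: -18 + 6 = -12;  14 + 12 = 26;  130 − 26 = 104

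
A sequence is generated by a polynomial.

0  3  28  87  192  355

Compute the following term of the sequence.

588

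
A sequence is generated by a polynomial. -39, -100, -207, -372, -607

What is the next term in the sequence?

First differences: -61  -107  -165  -235
Second differences: -46  -58  -70
Third differences: -12  -12
The third differences are constant (-12).
-70 − 12 = -82;  -235 − 82 = -317;  -607 − 317 = -924

-924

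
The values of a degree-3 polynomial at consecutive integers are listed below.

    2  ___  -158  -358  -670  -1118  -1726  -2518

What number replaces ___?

Using the last 6 terms:
First differences: -200  -312  -448  -608  -792
Second differences: -112  -136  -160  -184
Third differences: -24  -24  -24
Constant third difference = -24.
Extend backward: -112 + 24 = -88;  -200 + 88 = -112;  -158 + 112 = -46

-46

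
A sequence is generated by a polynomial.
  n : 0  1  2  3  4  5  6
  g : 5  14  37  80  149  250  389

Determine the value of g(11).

9, 23, 43, 69, 101, 139
14, 20, 26, 32, 38
6, 6, 6, 6
The third differences are constant (6).
38 + 6 = 44;  139 + 44 = 183;  389 + 183 = 572
44 + 6 = 50;  183 + 50 = 233;  572 + 233 = 805
50 + 6 = 56;  233 + 56 = 289;  805 + 289 = 1094
56 + 6 = 62;  289 + 62 = 351;  1094 + 351 = 1445
62 + 6 = 68;  351 + 68 = 419;  1445 + 419 = 1864

1864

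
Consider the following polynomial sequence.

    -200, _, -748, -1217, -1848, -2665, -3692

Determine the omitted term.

-417

Using the last 5 terms:
D1: -469, -631, -817, -1027
D2: -162, -186, -210
D3: -24, -24
Constant third difference = -24.
Extend backward: -162 + 24 = -138;  -469 + 138 = -331;  -748 + 331 = -417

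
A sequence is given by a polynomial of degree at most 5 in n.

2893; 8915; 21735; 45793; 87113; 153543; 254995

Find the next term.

Δ: 6022 , 12820 , 24058 , 41320 , 66430 , 101452
Δ²: 6798 , 11238 , 17262 , 25110 , 35022
Δ³: 4440 , 6024 , 7848 , 9912
Δ⁴: 1584 , 1824 , 2064
Δ⁵: 240 , 240
The fifth differences are constant (240).
2064 + 240 = 2304;  9912 + 2304 = 12216;  35022 + 12216 = 47238;  101452 + 47238 = 148690;  254995 + 148690 = 403685

403685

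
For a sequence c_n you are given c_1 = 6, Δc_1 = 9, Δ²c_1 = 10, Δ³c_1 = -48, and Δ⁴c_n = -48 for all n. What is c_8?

Build the table forward from the leading diagonal:
D4: -48  -48  -48  -48  -48  -48  -48  -48
D3: -48  -96  -144  -192  -240  -288  -336  -384
D2: 10  -38  -134  -278  -470  -710  -998  -1334
D1: 9  19  -19  -153  -431  -901  -1611  -2609
c: 6  15  34  15  -138  -569  -1470  -3081

-3081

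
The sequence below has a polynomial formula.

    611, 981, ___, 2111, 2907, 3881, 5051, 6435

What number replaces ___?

Using the last 5 terms:
796  974  1170  1384
178  196  214
18  18
Constant third difference = 18.
Extend backward: 178 − 18 = 160;  796 − 160 = 636;  2111 − 636 = 1475

1475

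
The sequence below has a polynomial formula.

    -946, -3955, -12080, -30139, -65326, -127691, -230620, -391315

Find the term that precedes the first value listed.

-131

-3009  -8125  -18059  -35187  -62365  -102929  -160695
-5116  -9934  -17128  -27178  -40564  -57766
-4818  -7194  -10050  -13386  -17202
-2376  -2856  -3336  -3816
-480  -480  -480
The fifth differences are constant at -480.
Work back: -2376 + 480 = -1896;  -4818 + 1896 = -2922;  -5116 + 2922 = -2194;  -3009 + 2194 = -815;  -946 + 815 = -131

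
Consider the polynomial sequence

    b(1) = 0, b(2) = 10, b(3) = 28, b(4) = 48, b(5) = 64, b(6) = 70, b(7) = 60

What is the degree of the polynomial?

3

Δ: 10, 18, 20, 16, 6, -10
Δ²: 8, 2, -4, -10, -16
Δ³: -6, -6, -6, -6
The third differences are constant, so the polynomial has degree 3.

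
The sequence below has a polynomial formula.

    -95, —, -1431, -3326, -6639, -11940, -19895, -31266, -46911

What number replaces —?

Using the last 7 terms:
Δ: -1895  -3313  -5301  -7955  -11371  -15645
Δ²: -1418  -1988  -2654  -3416  -4274
Δ³: -570  -666  -762  -858
Δ⁴: -96  -96  -96
Constant fourth difference = -96.
Extend backward: -570 + 96 = -474;  -1418 + 474 = -944;  -1895 + 944 = -951;  -1431 + 951 = -480

-480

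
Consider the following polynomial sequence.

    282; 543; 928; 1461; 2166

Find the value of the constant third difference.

Δ: 261, 385, 533, 705
Δ²: 124, 148, 172
Δ³: 24, 24

24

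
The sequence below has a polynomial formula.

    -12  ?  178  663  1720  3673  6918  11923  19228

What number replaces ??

Using the last 7 terms:
485  1057  1953  3245  5005  7305
572  896  1292  1760  2300
324  396  468  540
72  72  72
Constant fourth difference = 72.
Extend backward: 324 − 72 = 252;  572 − 252 = 320;  485 − 320 = 165;  178 − 165 = 13

13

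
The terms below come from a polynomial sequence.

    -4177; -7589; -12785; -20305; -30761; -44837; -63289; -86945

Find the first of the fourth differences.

-72

Δ: -3412, -5196, -7520, -10456, -14076, -18452, -23656
Δ²: -1784, -2324, -2936, -3620, -4376, -5204
Δ³: -540, -612, -684, -756, -828
Δ⁴: -72, -72, -72, -72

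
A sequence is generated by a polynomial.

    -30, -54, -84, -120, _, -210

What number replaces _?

-162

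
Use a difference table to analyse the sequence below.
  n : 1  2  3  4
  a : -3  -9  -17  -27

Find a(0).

1

-6, -8, -10
-2, -2
The second differences are constant at -2.
Work back: -6 + 2 = -4;  -3 + 4 = 1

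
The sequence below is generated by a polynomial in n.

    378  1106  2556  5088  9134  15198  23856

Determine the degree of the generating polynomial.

4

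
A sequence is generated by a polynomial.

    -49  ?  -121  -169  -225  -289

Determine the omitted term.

-81

Using the last 4 terms:
First differences: -48, -56, -64
Second differences: -8, -8
Constant second difference = -8.
Extend backward: -48 + 8 = -40;  -121 + 40 = -81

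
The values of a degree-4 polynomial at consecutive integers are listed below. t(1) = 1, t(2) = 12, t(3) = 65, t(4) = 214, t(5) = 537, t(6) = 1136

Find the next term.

11, 53, 149, 323, 599
42, 96, 174, 276
54, 78, 102
24, 24
Fourth differences constant at 24.
102 + 24 = 126;  276 + 126 = 402;  599 + 402 = 1001;  1136 + 1001 = 2137

2137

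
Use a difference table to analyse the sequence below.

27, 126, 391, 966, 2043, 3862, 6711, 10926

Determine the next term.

First differences: 99  265  575  1077  1819  2849  4215
Second differences: 166  310  502  742  1030  1366
Third differences: 144  192  240  288  336
Fourth differences: 48  48  48  48
Constant fourth difference = 48, so extend:
336 + 48 = 384;  1366 + 384 = 1750;  4215 + 1750 = 5965;  10926 + 5965 = 16891

16891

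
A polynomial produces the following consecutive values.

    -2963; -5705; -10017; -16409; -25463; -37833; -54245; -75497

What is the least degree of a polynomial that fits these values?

4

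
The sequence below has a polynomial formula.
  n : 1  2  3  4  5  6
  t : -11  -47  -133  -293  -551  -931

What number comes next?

-1457

-36 , -86 , -160 , -258 , -380
-50 , -74 , -98 , -122
-24 , -24 , -24
Constant third difference = -24, so extend:
-122 − 24 = -146;  -380 − 146 = -526;  -931 − 526 = -1457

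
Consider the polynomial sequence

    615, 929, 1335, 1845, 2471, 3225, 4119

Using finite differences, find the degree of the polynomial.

3

Δ: 314, 406, 510, 626, 754, 894
Δ²: 92, 104, 116, 128, 140
Δ³: 12, 12, 12, 12
The third differences are constant, so the polynomial has degree 3.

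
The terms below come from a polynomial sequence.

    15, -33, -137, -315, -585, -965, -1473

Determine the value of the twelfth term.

-6563

Δ: -48, -104, -178, -270, -380, -508
Δ²: -56, -74, -92, -110, -128
Δ³: -18, -18, -18, -18
Constant third difference = -18, so extend:
-128 − 18 = -146;  -508 − 146 = -654;  -1473 − 654 = -2127
-146 − 18 = -164;  -654 − 164 = -818;  -2127 − 818 = -2945
-164 − 18 = -182;  -818 − 182 = -1000;  -2945 − 1000 = -3945
-182 − 18 = -200;  -1000 − 200 = -1200;  -3945 − 1200 = -5145
-200 − 18 = -218;  -1200 − 218 = -1418;  -5145 − 1418 = -6563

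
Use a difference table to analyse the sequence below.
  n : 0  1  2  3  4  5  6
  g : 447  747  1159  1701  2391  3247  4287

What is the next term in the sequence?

300 , 412 , 542 , 690 , 856 , 1040
112 , 130 , 148 , 166 , 184
18 , 18 , 18 , 18
Constant third difference = 18, so extend:
184 + 18 = 202;  1040 + 202 = 1242;  4287 + 1242 = 5529

5529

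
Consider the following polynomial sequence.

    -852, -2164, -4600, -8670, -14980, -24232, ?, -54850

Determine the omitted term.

-37224

Using the first 6 terms:
First differences: -1312  -2436  -4070  -6310  -9252
Second differences: -1124  -1634  -2240  -2942
Third differences: -510  -606  -702
Fourth differences: -96  -96
Constant fourth difference = -96.
Extend forward: -702 − 96 = -798;  -2942 − 798 = -3740;  -9252 − 3740 = -12992;  -24232 − 12992 = -37224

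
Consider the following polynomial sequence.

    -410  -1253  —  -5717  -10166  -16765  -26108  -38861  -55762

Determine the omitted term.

-2896

Using the last 6 terms:
First differences: -4449  -6599  -9343  -12753  -16901
Second differences: -2150  -2744  -3410  -4148
Third differences: -594  -666  -738
Fourth differences: -72  -72
Constant fourth difference = -72.
Extend backward: -594 + 72 = -522;  -2150 + 522 = -1628;  -4449 + 1628 = -2821;  -5717 + 2821 = -2896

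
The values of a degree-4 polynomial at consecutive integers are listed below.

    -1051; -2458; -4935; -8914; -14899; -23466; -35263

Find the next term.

-1407  -2477  -3979  -5985  -8567  -11797
-1070  -1502  -2006  -2582  -3230
-432  -504  -576  -648
-72  -72  -72
Constant fourth difference = -72, so extend:
-648 − 72 = -720;  -3230 − 720 = -3950;  -11797 − 3950 = -15747;  -35263 − 15747 = -51010

-51010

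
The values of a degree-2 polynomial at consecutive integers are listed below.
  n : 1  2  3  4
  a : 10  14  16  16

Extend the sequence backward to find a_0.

4

D1: 4  2  0
D2: -2  -2
The second differences are constant at -2.
Work back: 4 + 2 = 6;  10 − 6 = 4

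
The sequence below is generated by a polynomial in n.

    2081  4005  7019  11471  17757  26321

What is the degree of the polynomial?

Δ: 1924, 3014, 4452, 6286, 8564
Δ²: 1090, 1438, 1834, 2278
Δ³: 348, 396, 444
Δ⁴: 48, 48
The fourth differences are constant, so the polynomial has degree 4.

4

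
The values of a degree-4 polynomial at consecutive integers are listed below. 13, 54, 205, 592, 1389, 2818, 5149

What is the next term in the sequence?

First differences: 41 , 151 , 387 , 797 , 1429 , 2331
Second differences: 110 , 236 , 410 , 632 , 902
Third differences: 126 , 174 , 222 , 270
Fourth differences: 48 , 48 , 48
Constant fourth difference = 48, so extend:
270 + 48 = 318;  902 + 318 = 1220;  2331 + 1220 = 3551;  5149 + 3551 = 8700

8700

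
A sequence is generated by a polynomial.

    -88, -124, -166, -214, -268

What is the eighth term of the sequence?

-466

Δ: -36, -42, -48, -54
Δ²: -6, -6, -6
Second differences constant at -6.
-54 − 6 = -60;  -268 − 60 = -328
-60 − 6 = -66;  -328 − 66 = -394
-66 − 6 = -72;  -394 − 72 = -466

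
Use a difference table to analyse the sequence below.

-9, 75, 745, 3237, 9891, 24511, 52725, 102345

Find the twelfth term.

D1: 84, 670, 2492, 6654, 14620, 28214, 49620
D2: 586, 1822, 4162, 7966, 13594, 21406
D3: 1236, 2340, 3804, 5628, 7812
D4: 1104, 1464, 1824, 2184
D5: 360, 360, 360
Constant fifth difference = 360, so extend:
2184 + 360 = 2544;  7812 + 2544 = 10356;  21406 + 10356 = 31762;  49620 + 31762 = 81382;  102345 + 81382 = 183727
2544 + 360 = 2904;  10356 + 2904 = 13260;  31762 + 13260 = 45022;  81382 + 45022 = 126404;  183727 + 126404 = 310131
2904 + 360 = 3264;  13260 + 3264 = 16524;  45022 + 16524 = 61546;  126404 + 61546 = 187950;  310131 + 187950 = 498081
3264 + 360 = 3624;  16524 + 3624 = 20148;  61546 + 20148 = 81694;  187950 + 81694 = 269644;  498081 + 269644 = 767725

767725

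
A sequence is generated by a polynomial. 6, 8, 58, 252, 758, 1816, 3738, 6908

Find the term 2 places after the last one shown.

18888

Δ: 2, 50, 194, 506, 1058, 1922, 3170
Δ²: 48, 144, 312, 552, 864, 1248
Δ³: 96, 168, 240, 312, 384
Δ⁴: 72, 72, 72, 72
Constant fourth difference = 72, so extend:
384 + 72 = 456;  1248 + 456 = 1704;  3170 + 1704 = 4874;  6908 + 4874 = 11782
456 + 72 = 528;  1704 + 528 = 2232;  4874 + 2232 = 7106;  11782 + 7106 = 18888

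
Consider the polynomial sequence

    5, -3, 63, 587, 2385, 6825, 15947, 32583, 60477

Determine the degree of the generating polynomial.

5

-8, 66, 524, 1798, 4440, 9122, 16636, 27894
74, 458, 1274, 2642, 4682, 7514, 11258
384, 816, 1368, 2040, 2832, 3744
432, 552, 672, 792, 912
120, 120, 120, 120
The fifth differences are constant, so the polynomial has degree 5.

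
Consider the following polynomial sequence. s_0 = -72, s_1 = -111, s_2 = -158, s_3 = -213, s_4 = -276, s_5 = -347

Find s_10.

-822

First differences: -39 , -47 , -55 , -63 , -71
Second differences: -8 , -8 , -8 , -8
Second differences constant at -8.
-71 − 8 = -79;  -347 − 79 = -426
-79 − 8 = -87;  -426 − 87 = -513
-87 − 8 = -95;  -513 − 95 = -608
-95 − 8 = -103;  -608 − 103 = -711
-103 − 8 = -111;  -711 − 111 = -822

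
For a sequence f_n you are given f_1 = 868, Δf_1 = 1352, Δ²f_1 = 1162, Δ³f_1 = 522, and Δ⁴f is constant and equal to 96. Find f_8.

56364

Build the table forward from the leading diagonal:
D4: 96  96  96  96  96  96  96  96
D3: 522  618  714  810  906  1002  1098  1194
D2: 1162  1684  2302  3016  3826  4732  5734  6832
D1: 1352  2514  4198  6500  9516  13342  18074  23808
f: 868  2220  4734  8932  15432  24948  38290  56364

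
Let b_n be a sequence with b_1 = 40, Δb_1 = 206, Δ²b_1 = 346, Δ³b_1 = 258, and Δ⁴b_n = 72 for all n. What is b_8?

Build the table forward from the leading diagonal:
D4: 72  72  72  72  72  72  72  72
D3: 258  330  402  474  546  618  690  762
D2: 346  604  934  1336  1810  2356  2974  3664
D1: 206  552  1156  2090  3426  5236  7592  10566
b: 40  246  798  1954  4044  7470  12706  20298

20298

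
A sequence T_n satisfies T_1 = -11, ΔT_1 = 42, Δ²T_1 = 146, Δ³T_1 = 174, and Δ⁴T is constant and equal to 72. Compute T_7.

6991

Build the table forward from the leading diagonal:
Δ⁴: 72, 72, 72, 72, 72, 72, 72
Δ³: 174, 246, 318, 390, 462, 534, 606
Δ²: 146, 320, 566, 884, 1274, 1736, 2270
Δ: 42, 188, 508, 1074, 1958, 3232, 4968
T: -11, 31, 219, 727, 1801, 3759, 6991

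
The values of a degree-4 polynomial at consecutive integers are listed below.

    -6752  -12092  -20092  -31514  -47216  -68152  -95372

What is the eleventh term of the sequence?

Δ: -5340 , -8000 , -11422 , -15702 , -20936 , -27220
Δ²: -2660 , -3422 , -4280 , -5234 , -6284
Δ³: -762 , -858 , -954 , -1050
Δ⁴: -96 , -96 , -96
The fourth differences are constant (-96).
-1050 − 96 = -1146;  -6284 − 1146 = -7430;  -27220 − 7430 = -34650;  -95372 − 34650 = -130022
-1146 − 96 = -1242;  -7430 − 1242 = -8672;  -34650 − 8672 = -43322;  -130022 − 43322 = -173344
-1242 − 96 = -1338;  -8672 − 1338 = -10010;  -43322 − 10010 = -53332;  -173344 − 53332 = -226676
-1338 − 96 = -1434;  -10010 − 1434 = -11444;  -53332 − 11444 = -64776;  -226676 − 64776 = -291452

-291452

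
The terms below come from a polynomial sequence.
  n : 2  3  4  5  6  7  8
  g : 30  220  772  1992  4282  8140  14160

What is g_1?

-8

First differences: 190, 552, 1220, 2290, 3858, 6020
Second differences: 362, 668, 1070, 1568, 2162
Third differences: 306, 402, 498, 594
Fourth differences: 96, 96, 96
The fourth differences are constant at 96.
Work back: 306 − 96 = 210;  362 − 210 = 152;  190 − 152 = 38;  30 − 38 = -8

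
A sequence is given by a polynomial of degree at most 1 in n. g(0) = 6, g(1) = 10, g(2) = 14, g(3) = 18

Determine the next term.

22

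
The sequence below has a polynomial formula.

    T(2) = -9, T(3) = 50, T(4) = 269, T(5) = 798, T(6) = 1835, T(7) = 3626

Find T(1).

-10

Δ: 59  219  529  1037  1791
Δ²: 160  310  508  754
Δ³: 150  198  246
Δ⁴: 48  48
The fourth differences are constant at 48.
Work back: 150 − 48 = 102;  160 − 102 = 58;  59 − 58 = 1;  -9 − 1 = -10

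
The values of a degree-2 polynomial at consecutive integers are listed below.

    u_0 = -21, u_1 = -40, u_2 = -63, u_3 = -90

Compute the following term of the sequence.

-19, -23, -27
-4, -4
The second differences are constant (-4).
-27 − 4 = -31;  -90 − 31 = -121

-121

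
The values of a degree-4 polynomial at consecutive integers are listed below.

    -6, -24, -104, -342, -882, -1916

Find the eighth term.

-6474

Δ: -18, -80, -238, -540, -1034
Δ²: -62, -158, -302, -494
Δ³: -96, -144, -192
Δ⁴: -48, -48
Fourth differences constant at -48.
-192 − 48 = -240;  -494 − 240 = -734;  -1034 − 734 = -1768;  -1916 − 1768 = -3684
-240 − 48 = -288;  -734 − 288 = -1022;  -1768 − 1022 = -2790;  -3684 − 2790 = -6474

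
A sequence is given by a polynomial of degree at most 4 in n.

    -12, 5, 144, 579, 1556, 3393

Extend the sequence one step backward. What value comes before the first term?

-9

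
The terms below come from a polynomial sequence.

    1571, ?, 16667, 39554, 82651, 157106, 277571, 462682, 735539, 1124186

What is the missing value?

5866

Using the last 8 terms:
22887  43097  74455  120465  185111  272857  388647
20210  31358  46010  64646  87746  115790
11148  14652  18636  23100  28044
3504  3984  4464  4944
480  480  480
Constant fifth difference = 480.
Extend backward: 3504 − 480 = 3024;  11148 − 3024 = 8124;  20210 − 8124 = 12086;  22887 − 12086 = 10801;  16667 − 10801 = 5866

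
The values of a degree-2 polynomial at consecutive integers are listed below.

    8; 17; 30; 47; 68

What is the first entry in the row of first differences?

First differences: 9, 13, 17, 21
Second differences: 4, 4, 4

9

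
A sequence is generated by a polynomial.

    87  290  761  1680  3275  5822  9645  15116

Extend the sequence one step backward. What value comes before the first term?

Δ: 203, 471, 919, 1595, 2547, 3823, 5471
Δ²: 268, 448, 676, 952, 1276, 1648
Δ³: 180, 228, 276, 324, 372
Δ⁴: 48, 48, 48, 48
The fourth differences are constant at 48.
Work back: 180 − 48 = 132;  268 − 132 = 136;  203 − 136 = 67;  87 − 67 = 20

20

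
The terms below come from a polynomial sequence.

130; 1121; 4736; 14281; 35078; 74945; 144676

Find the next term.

258521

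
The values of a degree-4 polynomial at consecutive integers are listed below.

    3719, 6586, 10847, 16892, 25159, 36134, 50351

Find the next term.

68392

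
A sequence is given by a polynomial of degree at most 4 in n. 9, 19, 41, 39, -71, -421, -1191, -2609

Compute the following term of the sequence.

D1: 10, 22, -2, -110, -350, -770, -1418
D2: 12, -24, -108, -240, -420, -648
D3: -36, -84, -132, -180, -228
D4: -48, -48, -48, -48
Constant fourth difference = -48, so extend:
-228 − 48 = -276;  -648 − 276 = -924;  -1418 − 924 = -2342;  -2609 − 2342 = -4951

-4951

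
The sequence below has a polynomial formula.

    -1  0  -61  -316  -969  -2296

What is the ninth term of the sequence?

1, -61, -255, -653, -1327
-62, -194, -398, -674
-132, -204, -276
-72, -72
Constant fourth difference = -72, so extend:
-276 − 72 = -348;  -674 − 348 = -1022;  -1327 − 1022 = -2349;  -2296 − 2349 = -4645
-348 − 72 = -420;  -1022 − 420 = -1442;  -2349 − 1442 = -3791;  -4645 − 3791 = -8436
-420 − 72 = -492;  -1442 − 492 = -1934;  -3791 − 1934 = -5725;  -8436 − 5725 = -14161

-14161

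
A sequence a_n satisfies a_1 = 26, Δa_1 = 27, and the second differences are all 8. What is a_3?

88

Build the table forward from the leading diagonal:
Second differences: 8  8  8
First differences: 27  35  43
a: 26  53  88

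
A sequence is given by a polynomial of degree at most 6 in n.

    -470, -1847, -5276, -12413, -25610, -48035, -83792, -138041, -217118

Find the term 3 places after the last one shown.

-686837

Δ: -1377, -3429, -7137, -13197, -22425, -35757, -54249, -79077
Δ²: -2052, -3708, -6060, -9228, -13332, -18492, -24828
Δ³: -1656, -2352, -3168, -4104, -5160, -6336
Δ⁴: -696, -816, -936, -1056, -1176
Δ⁵: -120, -120, -120, -120
Fifth differences constant at -120.
-1176 − 120 = -1296;  -6336 − 1296 = -7632;  -24828 − 7632 = -32460;  -79077 − 32460 = -111537;  -217118 − 111537 = -328655
-1296 − 120 = -1416;  -7632 − 1416 = -9048;  -32460 − 9048 = -41508;  -111537 − 41508 = -153045;  -328655 − 153045 = -481700
-1416 − 120 = -1536;  -9048 − 1536 = -10584;  -41508 − 10584 = -52092;  -153045 − 52092 = -205137;  -481700 − 205137 = -686837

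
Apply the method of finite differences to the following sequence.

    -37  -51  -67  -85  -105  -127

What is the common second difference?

-2

Δ: -14, -16, -18, -20, -22
Δ²: -2, -2, -2, -2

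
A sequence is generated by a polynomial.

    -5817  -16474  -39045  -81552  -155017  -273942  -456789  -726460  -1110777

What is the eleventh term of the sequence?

Δ: -10657, -22571, -42507, -73465, -118925, -182847, -269671, -384317
Δ²: -11914, -19936, -30958, -45460, -63922, -86824, -114646
Δ³: -8022, -11022, -14502, -18462, -22902, -27822
Δ⁴: -3000, -3480, -3960, -4440, -4920
Δ⁵: -480, -480, -480, -480
The fifth differences are constant (-480).
-4920 − 480 = -5400;  -27822 − 5400 = -33222;  -114646 − 33222 = -147868;  -384317 − 147868 = -532185;  -1110777 − 532185 = -1642962
-5400 − 480 = -5880;  -33222 − 5880 = -39102;  -147868 − 39102 = -186970;  -532185 − 186970 = -719155;  -1642962 − 719155 = -2362117

-2362117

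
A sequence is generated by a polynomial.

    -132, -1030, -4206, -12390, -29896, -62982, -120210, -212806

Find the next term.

-355020

D1: -898  -3176  -8184  -17506  -33086  -57228  -92596
D2: -2278  -5008  -9322  -15580  -24142  -35368
D3: -2730  -4314  -6258  -8562  -11226
D4: -1584  -1944  -2304  -2664
D5: -360  -360  -360
Constant fifth difference = -360, so extend:
-2664 − 360 = -3024;  -11226 − 3024 = -14250;  -35368 − 14250 = -49618;  -92596 − 49618 = -142214;  -212806 − 142214 = -355020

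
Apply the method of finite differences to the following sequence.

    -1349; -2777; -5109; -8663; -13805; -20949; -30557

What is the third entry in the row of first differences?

-3554

First differences: -1428, -2332, -3554, -5142, -7144, -9608
Second differences: -904, -1222, -1588, -2002, -2464
Third differences: -318, -366, -414, -462
Fourth differences: -48, -48, -48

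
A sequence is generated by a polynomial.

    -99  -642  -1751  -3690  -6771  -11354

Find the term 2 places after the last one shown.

-543, -1109, -1939, -3081, -4583
-566, -830, -1142, -1502
-264, -312, -360
-48, -48
The fourth differences are constant (-48).
-360 − 48 = -408;  -1502 − 408 = -1910;  -4583 − 1910 = -6493;  -11354 − 6493 = -17847
-408 − 48 = -456;  -1910 − 456 = -2366;  -6493 − 2366 = -8859;  -17847 − 8859 = -26706

-26706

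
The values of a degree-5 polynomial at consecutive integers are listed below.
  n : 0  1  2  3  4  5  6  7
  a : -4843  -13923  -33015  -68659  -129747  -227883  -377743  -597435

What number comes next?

D1: -9080, -19092, -35644, -61088, -98136, -149860, -219692
D2: -10012, -16552, -25444, -37048, -51724, -69832
D3: -6540, -8892, -11604, -14676, -18108
D4: -2352, -2712, -3072, -3432
D5: -360, -360, -360
Fifth differences constant at -360.
-3432 − 360 = -3792;  -18108 − 3792 = -21900;  -69832 − 21900 = -91732;  -219692 − 91732 = -311424;  -597435 − 311424 = -908859

-908859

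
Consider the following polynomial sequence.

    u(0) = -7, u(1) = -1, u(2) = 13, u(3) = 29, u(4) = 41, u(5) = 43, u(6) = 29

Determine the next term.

-7

D1: 6, 14, 16, 12, 2, -14
D2: 8, 2, -4, -10, -16
D3: -6, -6, -6, -6
Constant third difference = -6, so extend:
-16 − 6 = -22;  -14 − 22 = -36;  29 − 36 = -7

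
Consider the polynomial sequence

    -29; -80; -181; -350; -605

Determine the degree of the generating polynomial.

3

First differences: -51, -101, -169, -255
Second differences: -50, -68, -86
Third differences: -18, -18
The third differences are constant, so the polynomial has degree 3.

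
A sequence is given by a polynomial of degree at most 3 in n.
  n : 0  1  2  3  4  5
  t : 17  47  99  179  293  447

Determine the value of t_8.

Δ: 30  52  80  114  154
Δ²: 22  28  34  40
Δ³: 6  6  6
Constant third difference = 6, so extend:
40 + 6 = 46;  154 + 46 = 200;  447 + 200 = 647
46 + 6 = 52;  200 + 52 = 252;  647 + 252 = 899
52 + 6 = 58;  252 + 58 = 310;  899 + 310 = 1209

1209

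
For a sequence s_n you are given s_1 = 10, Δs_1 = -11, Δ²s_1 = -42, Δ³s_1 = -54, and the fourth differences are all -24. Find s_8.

-3679

Build the table forward from the leading diagonal:
Fourth differences: -24  -24  -24  -24  -24  -24  -24  -24
Third differences: -54  -78  -102  -126  -150  -174  -198  -222
Second differences: -42  -96  -174  -276  -402  -552  -726  -924
First differences: -11  -53  -149  -323  -599  -1001  -1553  -2279
s: 10  -1  -54  -203  -526  -1125  -2126  -3679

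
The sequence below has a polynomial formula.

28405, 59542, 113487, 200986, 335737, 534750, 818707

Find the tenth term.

First differences: 31137, 53945, 87499, 134751, 199013, 283957
Second differences: 22808, 33554, 47252, 64262, 84944
Third differences: 10746, 13698, 17010, 20682
Fourth differences: 2952, 3312, 3672
Fifth differences: 360, 360
Fifth differences constant at 360.
3672 + 360 = 4032;  20682 + 4032 = 24714;  84944 + 24714 = 109658;  283957 + 109658 = 393615;  818707 + 393615 = 1212322
4032 + 360 = 4392;  24714 + 4392 = 29106;  109658 + 29106 = 138764;  393615 + 138764 = 532379;  1212322 + 532379 = 1744701
4392 + 360 = 4752;  29106 + 4752 = 33858;  138764 + 33858 = 172622;  532379 + 172622 = 705001;  1744701 + 705001 = 2449702

2449702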